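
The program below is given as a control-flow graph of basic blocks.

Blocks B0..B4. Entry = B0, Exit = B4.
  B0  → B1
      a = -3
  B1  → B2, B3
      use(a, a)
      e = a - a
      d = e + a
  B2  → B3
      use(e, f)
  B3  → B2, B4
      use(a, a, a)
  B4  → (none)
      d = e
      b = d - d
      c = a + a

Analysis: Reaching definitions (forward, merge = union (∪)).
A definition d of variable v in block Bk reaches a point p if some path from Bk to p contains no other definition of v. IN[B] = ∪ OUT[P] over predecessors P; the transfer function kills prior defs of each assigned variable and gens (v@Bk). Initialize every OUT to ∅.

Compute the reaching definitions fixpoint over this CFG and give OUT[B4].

Converged values:
  B0:  IN={}  OUT={a@B0}
  B1:  IN={a@B0}  OUT={a@B0, d@B1, e@B1}
  B2:  IN={a@B0, d@B1, e@B1}  OUT={a@B0, d@B1, e@B1}
  B3:  IN={a@B0, d@B1, e@B1}  OUT={a@B0, d@B1, e@B1}
  B4:  IN={a@B0, d@B1, e@B1}  OUT={a@B0, b@B4, c@B4, d@B4, e@B1}

Merge at B4: IN[B4] = OUT[B3] = {a@B0, d@B1, e@B1}
Applying B4's transfer function to that IN value gives OUT[B4] (row B4 above).

Answer: {a@B0, b@B4, c@B4, d@B4, e@B1}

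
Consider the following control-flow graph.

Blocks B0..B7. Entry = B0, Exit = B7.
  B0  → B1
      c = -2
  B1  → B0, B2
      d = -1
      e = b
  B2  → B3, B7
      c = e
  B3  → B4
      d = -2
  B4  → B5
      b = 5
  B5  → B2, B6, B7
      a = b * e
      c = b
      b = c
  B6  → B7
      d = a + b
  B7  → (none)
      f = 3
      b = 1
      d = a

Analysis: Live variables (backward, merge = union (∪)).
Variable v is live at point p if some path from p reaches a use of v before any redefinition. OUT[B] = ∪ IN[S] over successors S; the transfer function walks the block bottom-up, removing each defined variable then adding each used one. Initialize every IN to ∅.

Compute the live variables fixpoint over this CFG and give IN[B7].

Answer: {a}

Working:
Converged values:
  B0:  IN={a, b}  OUT={a, b}
  B1:  IN={a, b}  OUT={a, b, e}
  B2:  IN={a, e}  OUT={a, e}
  B3:  IN={e}  OUT={e}
  B4:  IN={e}  OUT={b, e}
  B5:  IN={b, e}  OUT={a, b, e}
  B6:  IN={a, b}  OUT={a}
  B7:  IN={a}  OUT={}

B7 is the boundary node: OUT[B7] = {}
Applying B7's transfer function to that OUT value gives IN[B7] (row B7 above).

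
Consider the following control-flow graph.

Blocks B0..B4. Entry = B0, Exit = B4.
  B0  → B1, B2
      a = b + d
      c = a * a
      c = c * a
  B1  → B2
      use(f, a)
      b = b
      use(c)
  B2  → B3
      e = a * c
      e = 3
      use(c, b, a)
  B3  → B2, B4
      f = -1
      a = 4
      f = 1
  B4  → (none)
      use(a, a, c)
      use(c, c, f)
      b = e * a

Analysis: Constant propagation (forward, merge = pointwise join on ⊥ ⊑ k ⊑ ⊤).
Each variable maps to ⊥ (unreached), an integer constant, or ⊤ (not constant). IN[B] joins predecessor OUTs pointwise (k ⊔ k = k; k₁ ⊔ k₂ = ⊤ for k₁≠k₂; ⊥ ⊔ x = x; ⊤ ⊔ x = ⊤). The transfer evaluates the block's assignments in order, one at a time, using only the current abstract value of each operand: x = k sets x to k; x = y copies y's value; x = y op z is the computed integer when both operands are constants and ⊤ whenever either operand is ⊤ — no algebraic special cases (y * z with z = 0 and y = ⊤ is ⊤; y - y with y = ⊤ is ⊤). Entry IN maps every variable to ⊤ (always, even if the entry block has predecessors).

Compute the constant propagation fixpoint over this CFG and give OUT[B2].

Answer: {a: ⊤, b: ⊤, c: ⊤, d: ⊤, e: 3, f: ⊤}

Trace:
Converged values:
  B0:  IN=(all ⊤)  OUT=(all ⊤)
  B1:  IN=(all ⊤)  OUT=(all ⊤)
  B2:  IN=(all ⊤)  OUT={e:3; rest ⊤}
  B3:  IN={e:3; rest ⊤}  OUT={a:4, e:3, f:1; rest ⊤}
  B4:  IN={a:4, e:3, f:1; rest ⊤}  OUT={a:4, b:12, e:3, f:1; rest ⊤}

Merge at B2: IN[B2] = OUT[B0] ⊔ OUT[B1] ⊔ OUT[B3] = {a: ⊤, b: ⊤, c: ⊤, d: ⊤, e: ⊤, f: ⊤}
Applying B2's transfer function to that IN value gives OUT[B2] (row B2 above).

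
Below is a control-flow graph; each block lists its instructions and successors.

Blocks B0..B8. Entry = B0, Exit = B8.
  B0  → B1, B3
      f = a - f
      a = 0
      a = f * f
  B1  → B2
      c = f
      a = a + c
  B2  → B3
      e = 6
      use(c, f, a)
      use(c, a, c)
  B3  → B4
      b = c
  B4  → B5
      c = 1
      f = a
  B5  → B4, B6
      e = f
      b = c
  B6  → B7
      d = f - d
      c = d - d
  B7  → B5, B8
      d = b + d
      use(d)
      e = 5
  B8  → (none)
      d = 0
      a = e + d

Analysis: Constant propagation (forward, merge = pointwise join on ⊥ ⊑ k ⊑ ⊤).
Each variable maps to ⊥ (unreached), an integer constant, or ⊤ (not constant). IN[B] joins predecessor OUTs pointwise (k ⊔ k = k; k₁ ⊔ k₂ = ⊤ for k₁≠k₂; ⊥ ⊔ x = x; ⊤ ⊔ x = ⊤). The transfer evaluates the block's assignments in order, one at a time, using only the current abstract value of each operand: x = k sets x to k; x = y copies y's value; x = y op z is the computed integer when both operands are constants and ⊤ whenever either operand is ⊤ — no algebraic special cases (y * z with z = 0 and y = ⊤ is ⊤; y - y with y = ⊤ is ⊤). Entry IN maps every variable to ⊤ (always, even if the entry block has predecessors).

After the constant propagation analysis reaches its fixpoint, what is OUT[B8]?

Per-block solution:
  B0: | IN=(all ⊤) | OUT=(all ⊤)
  B1: | IN=(all ⊤) | OUT=(all ⊤)
  B2: | IN=(all ⊤) | OUT={e:6; rest ⊤}
  B3: | IN=(all ⊤) | OUT=(all ⊤)
  B4: | IN=(all ⊤) | OUT={c:1; rest ⊤}
  B5: | IN=(all ⊤) | OUT=(all ⊤)
  B6: | IN=(all ⊤) | OUT=(all ⊤)
  B7: | IN=(all ⊤) | OUT={e:5; rest ⊤}
  B8: | IN={e:5; rest ⊤} | OUT={a:5, d:0, e:5; rest ⊤}

Merge at B8: IN[B8] = OUT[B7] = {a: ⊤, b: ⊤, c: ⊤, d: ⊤, e: 5, f: ⊤}
Applying B8's transfer function to that IN value gives OUT[B8] (row B8 above).

Answer: {a: 5, b: ⊤, c: ⊤, d: 0, e: 5, f: ⊤}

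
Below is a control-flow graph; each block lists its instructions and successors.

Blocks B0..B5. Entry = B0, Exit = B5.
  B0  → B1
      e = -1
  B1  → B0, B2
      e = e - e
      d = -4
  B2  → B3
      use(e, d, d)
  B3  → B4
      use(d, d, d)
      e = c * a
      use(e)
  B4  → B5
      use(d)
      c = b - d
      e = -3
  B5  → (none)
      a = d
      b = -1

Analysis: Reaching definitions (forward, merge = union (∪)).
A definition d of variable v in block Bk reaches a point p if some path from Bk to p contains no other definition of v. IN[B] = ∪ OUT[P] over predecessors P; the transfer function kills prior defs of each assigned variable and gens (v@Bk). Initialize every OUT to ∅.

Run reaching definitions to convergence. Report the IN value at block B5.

Converged values:
  B0: | IN={d@B1, e@B1} | OUT={d@B1, e@B0}
  B1: | IN={d@B1, e@B0} | OUT={d@B1, e@B1}
  B2: | IN={d@B1, e@B1} | OUT={d@B1, e@B1}
  B3: | IN={d@B1, e@B1} | OUT={d@B1, e@B3}
  B4: | IN={d@B1, e@B3} | OUT={c@B4, d@B1, e@B4}
  B5: | IN={c@B4, d@B1, e@B4} | OUT={a@B5, b@B5, c@B4, d@B1, e@B4}

Merge at B5: IN[B5] = OUT[B4] = {c@B4, d@B1, e@B4}

Answer: {c@B4, d@B1, e@B4}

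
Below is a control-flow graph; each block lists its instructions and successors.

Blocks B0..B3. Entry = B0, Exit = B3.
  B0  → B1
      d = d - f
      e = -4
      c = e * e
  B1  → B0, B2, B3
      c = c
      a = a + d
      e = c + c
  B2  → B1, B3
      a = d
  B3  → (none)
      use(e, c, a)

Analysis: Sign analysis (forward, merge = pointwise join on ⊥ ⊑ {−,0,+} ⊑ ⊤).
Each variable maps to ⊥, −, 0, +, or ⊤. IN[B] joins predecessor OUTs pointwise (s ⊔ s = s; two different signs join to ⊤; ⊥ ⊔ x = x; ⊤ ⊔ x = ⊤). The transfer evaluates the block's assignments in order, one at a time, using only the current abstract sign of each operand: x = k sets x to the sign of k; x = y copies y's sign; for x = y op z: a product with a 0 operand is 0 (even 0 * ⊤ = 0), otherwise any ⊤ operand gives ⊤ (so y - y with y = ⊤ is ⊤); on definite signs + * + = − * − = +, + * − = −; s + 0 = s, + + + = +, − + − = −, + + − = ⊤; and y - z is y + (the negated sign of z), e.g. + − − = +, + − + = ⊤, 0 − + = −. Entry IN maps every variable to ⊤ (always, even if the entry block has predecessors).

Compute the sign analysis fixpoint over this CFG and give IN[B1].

Fixpoint table:
  B0:  IN=(all ⊤)  OUT={c:+, e:-; rest ⊤}
  B1:  IN={c:+; rest ⊤}  OUT={c:+, e:+; rest ⊤}
  B2:  IN={c:+, e:+; rest ⊤}  OUT={c:+, e:+; rest ⊤}
  B3:  IN={c:+, e:+; rest ⊤}  OUT={c:+, e:+; rest ⊤}

Merge at B1: IN[B1] = OUT[B0] ⊔ OUT[B2] = {a: ⊤, b: ⊤, c: +, d: ⊤, e: ⊤, f: ⊤}

Answer: {a: ⊤, b: ⊤, c: +, d: ⊤, e: ⊤, f: ⊤}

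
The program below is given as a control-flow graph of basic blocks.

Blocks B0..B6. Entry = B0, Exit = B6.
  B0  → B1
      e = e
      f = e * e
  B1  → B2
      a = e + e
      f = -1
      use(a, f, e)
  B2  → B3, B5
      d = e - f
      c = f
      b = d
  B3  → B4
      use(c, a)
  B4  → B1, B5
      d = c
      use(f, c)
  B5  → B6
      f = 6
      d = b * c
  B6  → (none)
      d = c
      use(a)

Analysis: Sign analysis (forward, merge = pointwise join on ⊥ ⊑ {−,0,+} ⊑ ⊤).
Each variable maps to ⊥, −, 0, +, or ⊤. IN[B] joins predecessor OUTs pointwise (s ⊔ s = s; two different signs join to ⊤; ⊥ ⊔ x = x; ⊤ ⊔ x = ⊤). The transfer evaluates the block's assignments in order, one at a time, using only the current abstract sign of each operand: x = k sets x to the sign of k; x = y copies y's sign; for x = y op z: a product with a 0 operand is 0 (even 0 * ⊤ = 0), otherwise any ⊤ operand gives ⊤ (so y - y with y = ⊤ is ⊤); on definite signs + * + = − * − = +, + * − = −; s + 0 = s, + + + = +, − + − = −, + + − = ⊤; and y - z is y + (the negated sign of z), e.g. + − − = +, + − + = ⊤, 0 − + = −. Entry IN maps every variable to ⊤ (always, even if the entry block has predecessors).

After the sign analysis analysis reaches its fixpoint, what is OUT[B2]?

Answer: {a: ⊤, b: ⊤, c: -, d: ⊤, e: ⊤, f: -}

Trace:
Converged values:
  B0:  IN=(all ⊤)  OUT=(all ⊤)
  B1:  IN=(all ⊤)  OUT={f:-; rest ⊤}
  B2:  IN={f:-; rest ⊤}  OUT={c:-, f:-; rest ⊤}
  B3:  IN={c:-, f:-; rest ⊤}  OUT={c:-, f:-; rest ⊤}
  B4:  IN={c:-, f:-; rest ⊤}  OUT={c:-, d:-, f:-; rest ⊤}
  B5:  IN={c:-, f:-; rest ⊤}  OUT={c:-, f:+; rest ⊤}
  B6:  IN={c:-, f:+; rest ⊤}  OUT={c:-, d:-, f:+; rest ⊤}

Merge at B2: IN[B2] = OUT[B1] = {a: ⊤, b: ⊤, c: ⊤, d: ⊤, e: ⊤, f: -}
Applying B2's transfer function to that IN value gives OUT[B2] (row B2 above).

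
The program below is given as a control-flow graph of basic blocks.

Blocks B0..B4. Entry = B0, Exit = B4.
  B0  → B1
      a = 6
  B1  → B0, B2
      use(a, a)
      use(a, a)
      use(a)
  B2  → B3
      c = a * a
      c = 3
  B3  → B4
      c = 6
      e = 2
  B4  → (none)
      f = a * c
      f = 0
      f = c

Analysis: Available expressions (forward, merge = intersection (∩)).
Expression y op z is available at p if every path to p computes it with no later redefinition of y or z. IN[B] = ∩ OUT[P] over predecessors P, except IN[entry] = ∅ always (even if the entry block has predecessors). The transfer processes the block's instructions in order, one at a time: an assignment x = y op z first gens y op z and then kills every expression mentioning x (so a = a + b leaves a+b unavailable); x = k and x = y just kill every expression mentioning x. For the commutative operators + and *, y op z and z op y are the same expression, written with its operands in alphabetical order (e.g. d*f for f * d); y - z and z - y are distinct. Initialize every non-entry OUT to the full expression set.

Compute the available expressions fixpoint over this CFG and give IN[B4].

Converged values:
  B0:   IN={}   OUT={}
  B1:   IN={}   OUT={}
  B2:   IN={}   OUT={a*a}
  B3:   IN={a*a}   OUT={a*a}
  B4:   IN={a*a}   OUT={a*a, a*c}

Merge at B4: IN[B4] = OUT[B3] = {a*a}

Answer: {a*a}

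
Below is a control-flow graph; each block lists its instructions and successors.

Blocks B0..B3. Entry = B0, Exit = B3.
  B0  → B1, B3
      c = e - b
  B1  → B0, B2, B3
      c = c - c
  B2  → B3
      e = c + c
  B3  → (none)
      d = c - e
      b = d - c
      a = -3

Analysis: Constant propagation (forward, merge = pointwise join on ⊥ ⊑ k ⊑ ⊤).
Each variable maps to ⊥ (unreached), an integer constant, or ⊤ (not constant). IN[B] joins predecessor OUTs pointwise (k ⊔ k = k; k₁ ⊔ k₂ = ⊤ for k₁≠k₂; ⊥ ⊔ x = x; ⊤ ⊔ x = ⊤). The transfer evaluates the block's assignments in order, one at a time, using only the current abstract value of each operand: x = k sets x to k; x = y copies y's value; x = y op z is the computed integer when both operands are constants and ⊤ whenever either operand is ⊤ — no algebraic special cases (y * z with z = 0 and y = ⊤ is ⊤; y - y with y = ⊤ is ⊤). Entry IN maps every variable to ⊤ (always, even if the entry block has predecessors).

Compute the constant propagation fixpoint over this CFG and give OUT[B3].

Answer: {a: -3, b: ⊤, c: ⊤, d: ⊤, e: ⊤, f: ⊤}

Trace:
Fixpoint table:
  B0:  IN=(all ⊤)  OUT=(all ⊤)
  B1:  IN=(all ⊤)  OUT=(all ⊤)
  B2:  IN=(all ⊤)  OUT=(all ⊤)
  B3:  IN=(all ⊤)  OUT={a:-3; rest ⊤}

Merge at B3: IN[B3] = OUT[B0] ⊔ OUT[B1] ⊔ OUT[B2] = {a: ⊤, b: ⊤, c: ⊤, d: ⊤, e: ⊤, f: ⊤}
Applying B3's transfer function to that IN value gives OUT[B3] (row B3 above).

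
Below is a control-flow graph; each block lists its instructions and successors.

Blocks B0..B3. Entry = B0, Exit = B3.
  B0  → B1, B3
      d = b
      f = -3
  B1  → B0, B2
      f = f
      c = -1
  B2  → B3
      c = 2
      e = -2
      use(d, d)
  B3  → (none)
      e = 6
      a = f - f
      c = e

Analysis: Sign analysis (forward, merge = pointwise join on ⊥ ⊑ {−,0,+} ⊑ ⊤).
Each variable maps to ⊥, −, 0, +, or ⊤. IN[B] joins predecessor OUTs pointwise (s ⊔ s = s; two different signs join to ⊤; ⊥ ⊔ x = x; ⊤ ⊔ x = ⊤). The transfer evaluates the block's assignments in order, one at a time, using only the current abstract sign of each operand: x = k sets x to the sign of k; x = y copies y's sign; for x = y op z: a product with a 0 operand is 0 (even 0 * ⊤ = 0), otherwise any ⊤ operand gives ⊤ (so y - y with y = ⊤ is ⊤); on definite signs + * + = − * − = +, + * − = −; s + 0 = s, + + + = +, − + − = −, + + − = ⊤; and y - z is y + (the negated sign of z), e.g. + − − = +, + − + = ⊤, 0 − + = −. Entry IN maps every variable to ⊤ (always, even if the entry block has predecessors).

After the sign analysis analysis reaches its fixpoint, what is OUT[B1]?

Answer: {a: ⊤, b: ⊤, c: -, d: ⊤, e: ⊤, f: -}

Working:
Per-block solution:
  B0:  IN=(all ⊤)  OUT={f:-; rest ⊤}
  B1:  IN={f:-; rest ⊤}  OUT={c:-, f:-; rest ⊤}
  B2:  IN={c:-, f:-; rest ⊤}  OUT={c:+, e:-, f:-; rest ⊤}
  B3:  IN={f:-; rest ⊤}  OUT={c:+, e:+, f:-; rest ⊤}

Merge at B1: IN[B1] = OUT[B0] = {a: ⊤, b: ⊤, c: ⊤, d: ⊤, e: ⊤, f: -}
Applying B1's transfer function to that IN value gives OUT[B1] (row B1 above).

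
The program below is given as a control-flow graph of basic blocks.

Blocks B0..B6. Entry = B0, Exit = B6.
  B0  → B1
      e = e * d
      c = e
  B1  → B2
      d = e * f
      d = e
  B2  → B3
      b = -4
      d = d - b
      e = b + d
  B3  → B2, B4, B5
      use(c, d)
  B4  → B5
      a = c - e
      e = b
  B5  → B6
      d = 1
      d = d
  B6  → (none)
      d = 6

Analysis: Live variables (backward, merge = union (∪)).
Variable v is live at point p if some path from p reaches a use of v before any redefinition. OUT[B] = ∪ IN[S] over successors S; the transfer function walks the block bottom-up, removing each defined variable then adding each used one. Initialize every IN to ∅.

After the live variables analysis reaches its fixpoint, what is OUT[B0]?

Fixpoint table:
  B0:  IN={d, e, f}  OUT={c, e, f}
  B1:  IN={c, e, f}  OUT={c, d}
  B2:  IN={c, d}  OUT={b, c, d, e}
  B3:  IN={b, c, d, e}  OUT={b, c, d, e}
  B4:  IN={b, c, e}  OUT={}
  B5:  IN={}  OUT={}
  B6:  IN={}  OUT={}

Merge at B0: OUT[B0] = IN[B1] = {c, e, f}

Answer: {c, e, f}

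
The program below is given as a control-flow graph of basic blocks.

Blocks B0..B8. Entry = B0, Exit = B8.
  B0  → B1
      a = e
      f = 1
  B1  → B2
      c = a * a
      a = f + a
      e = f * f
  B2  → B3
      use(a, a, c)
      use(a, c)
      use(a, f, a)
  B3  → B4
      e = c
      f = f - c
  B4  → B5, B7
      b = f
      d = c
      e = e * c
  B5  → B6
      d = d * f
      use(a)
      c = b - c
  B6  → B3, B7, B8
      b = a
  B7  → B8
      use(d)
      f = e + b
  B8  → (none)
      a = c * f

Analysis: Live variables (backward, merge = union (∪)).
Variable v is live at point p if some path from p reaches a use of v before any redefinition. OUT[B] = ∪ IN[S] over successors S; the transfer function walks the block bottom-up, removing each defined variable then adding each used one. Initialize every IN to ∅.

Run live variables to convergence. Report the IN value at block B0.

Answer: {e}

Derivation:
Converged values:
  B0:   IN={e}   OUT={a, f}
  B1:   IN={a, f}   OUT={a, c, f}
  B2:   IN={a, c, f}   OUT={a, c, f}
  B3:   IN={a, c, f}   OUT={a, c, e, f}
  B4:   IN={a, c, e, f}   OUT={a, b, c, d, e, f}
  B5:   IN={a, b, c, d, e, f}   OUT={a, c, d, e, f}
  B6:   IN={a, c, d, e, f}   OUT={a, b, c, d, e, f}
  B7:   IN={b, c, d, e}   OUT={c, f}
  B8:   IN={c, f}   OUT={}

Merge at B0: OUT[B0] = IN[B1] = {a, f}
Applying B0's transfer function to that OUT value gives IN[B0] (row B0 above).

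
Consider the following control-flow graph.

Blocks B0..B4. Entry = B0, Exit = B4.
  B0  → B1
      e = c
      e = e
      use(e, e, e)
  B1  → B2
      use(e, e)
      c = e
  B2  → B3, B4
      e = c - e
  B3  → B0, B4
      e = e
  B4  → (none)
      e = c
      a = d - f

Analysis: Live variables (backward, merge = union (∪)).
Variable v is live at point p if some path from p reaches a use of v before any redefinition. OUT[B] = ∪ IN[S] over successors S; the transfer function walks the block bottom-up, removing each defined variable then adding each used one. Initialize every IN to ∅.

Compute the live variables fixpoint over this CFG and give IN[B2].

Answer: {c, d, e, f}

Derivation:
Converged values:
  B0: | IN={c, d, f} | OUT={d, e, f}
  B1: | IN={d, e, f} | OUT={c, d, e, f}
  B2: | IN={c, d, e, f} | OUT={c, d, e, f}
  B3: | IN={c, d, e, f} | OUT={c, d, f}
  B4: | IN={c, d, f} | OUT={}

Merge at B2: OUT[B2] = IN[B3] ⊔ IN[B4] = {c, d, e, f}
Applying B2's transfer function to that OUT value gives IN[B2] (row B2 above).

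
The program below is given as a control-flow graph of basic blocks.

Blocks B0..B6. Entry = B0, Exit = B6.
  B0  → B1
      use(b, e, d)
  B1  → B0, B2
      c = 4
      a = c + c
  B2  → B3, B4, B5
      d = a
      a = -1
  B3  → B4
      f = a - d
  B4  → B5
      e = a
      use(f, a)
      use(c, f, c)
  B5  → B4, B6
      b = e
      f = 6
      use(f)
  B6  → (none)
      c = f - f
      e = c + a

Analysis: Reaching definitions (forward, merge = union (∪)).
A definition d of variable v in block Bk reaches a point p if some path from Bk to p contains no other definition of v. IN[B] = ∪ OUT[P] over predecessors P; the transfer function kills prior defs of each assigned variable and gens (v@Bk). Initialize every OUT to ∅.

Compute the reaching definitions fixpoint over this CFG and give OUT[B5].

Per-block solution:
  B0: | IN={a@B1, c@B1} | OUT={a@B1, c@B1}
  B1: | IN={a@B1, c@B1} | OUT={a@B1, c@B1}
  B2: | IN={a@B1, c@B1} | OUT={a@B2, c@B1, d@B2}
  B3: | IN={a@B2, c@B1, d@B2} | OUT={a@B2, c@B1, d@B2, f@B3}
  B4: | IN={a@B2, b@B5, c@B1, d@B2, e@B4, f@B3, f@B5} | OUT={a@B2, b@B5, c@B1, d@B2, e@B4, f@B3, f@B5}
  B5: | IN={a@B2, b@B5, c@B1, d@B2, e@B4, f@B3, f@B5} | OUT={a@B2, b@B5, c@B1, d@B2, e@B4, f@B5}
  B6: | IN={a@B2, b@B5, c@B1, d@B2, e@B4, f@B5} | OUT={a@B2, b@B5, c@B6, d@B2, e@B6, f@B5}

Merge at B5: IN[B5] = OUT[B2] ⊔ OUT[B4] = {a@B2, b@B5, c@B1, d@B2, e@B4, f@B3, f@B5}
Applying B5's transfer function to that IN value gives OUT[B5] (row B5 above).

Answer: {a@B2, b@B5, c@B1, d@B2, e@B4, f@B5}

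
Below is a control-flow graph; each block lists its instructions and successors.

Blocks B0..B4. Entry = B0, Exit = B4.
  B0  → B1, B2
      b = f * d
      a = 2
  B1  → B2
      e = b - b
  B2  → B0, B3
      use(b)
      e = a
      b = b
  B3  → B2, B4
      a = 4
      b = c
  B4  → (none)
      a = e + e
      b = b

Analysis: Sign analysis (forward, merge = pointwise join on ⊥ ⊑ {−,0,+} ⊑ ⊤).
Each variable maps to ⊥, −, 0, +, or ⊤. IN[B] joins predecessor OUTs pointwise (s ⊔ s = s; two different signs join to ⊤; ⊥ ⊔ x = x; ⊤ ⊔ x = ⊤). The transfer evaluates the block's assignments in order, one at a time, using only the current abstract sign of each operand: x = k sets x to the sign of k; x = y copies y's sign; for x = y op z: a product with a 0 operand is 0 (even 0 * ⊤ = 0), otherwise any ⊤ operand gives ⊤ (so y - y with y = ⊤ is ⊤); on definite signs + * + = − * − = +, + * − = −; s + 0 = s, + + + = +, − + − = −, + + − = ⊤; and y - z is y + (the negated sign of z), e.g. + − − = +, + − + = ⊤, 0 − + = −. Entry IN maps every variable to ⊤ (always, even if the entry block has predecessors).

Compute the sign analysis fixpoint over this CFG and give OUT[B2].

Answer: {a: +, b: ⊤, c: ⊤, d: ⊤, e: +, f: ⊤}

Trace:
Fixpoint table:
  B0:   IN=(all ⊤)   OUT={a:+; rest ⊤}
  B1:   IN={a:+; rest ⊤}   OUT={a:+; rest ⊤}
  B2:   IN={a:+; rest ⊤}   OUT={a:+, e:+; rest ⊤}
  B3:   IN={a:+, e:+; rest ⊤}   OUT={a:+, e:+; rest ⊤}
  B4:   IN={a:+, e:+; rest ⊤}   OUT={a:+, e:+; rest ⊤}

Merge at B2: IN[B2] = OUT[B0] ⊔ OUT[B1] ⊔ OUT[B3] = {a: +, b: ⊤, c: ⊤, d: ⊤, e: ⊤, f: ⊤}
Applying B2's transfer function to that IN value gives OUT[B2] (row B2 above).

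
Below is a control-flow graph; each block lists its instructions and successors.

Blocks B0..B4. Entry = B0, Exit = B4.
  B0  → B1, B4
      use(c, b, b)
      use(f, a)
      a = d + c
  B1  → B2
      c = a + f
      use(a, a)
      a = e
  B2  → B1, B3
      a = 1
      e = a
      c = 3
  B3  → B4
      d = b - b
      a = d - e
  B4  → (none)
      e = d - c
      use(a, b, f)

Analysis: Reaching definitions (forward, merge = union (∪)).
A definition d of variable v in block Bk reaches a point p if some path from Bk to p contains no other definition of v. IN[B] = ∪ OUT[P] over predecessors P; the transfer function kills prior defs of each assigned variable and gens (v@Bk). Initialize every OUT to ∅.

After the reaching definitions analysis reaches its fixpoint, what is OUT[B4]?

Per-block solution:
  B0:  IN={}  OUT={a@B0}
  B1:  IN={a@B0, a@B2, c@B2, e@B2}  OUT={a@B1, c@B1, e@B2}
  B2:  IN={a@B1, c@B1, e@B2}  OUT={a@B2, c@B2, e@B2}
  B3:  IN={a@B2, c@B2, e@B2}  OUT={a@B3, c@B2, d@B3, e@B2}
  B4:  IN={a@B0, a@B3, c@B2, d@B3, e@B2}  OUT={a@B0, a@B3, c@B2, d@B3, e@B4}

Merge at B4: IN[B4] = OUT[B0] ⊔ OUT[B3] = {a@B0, a@B3, c@B2, d@B3, e@B2}
Applying B4's transfer function to that IN value gives OUT[B4] (row B4 above).

Answer: {a@B0, a@B3, c@B2, d@B3, e@B4}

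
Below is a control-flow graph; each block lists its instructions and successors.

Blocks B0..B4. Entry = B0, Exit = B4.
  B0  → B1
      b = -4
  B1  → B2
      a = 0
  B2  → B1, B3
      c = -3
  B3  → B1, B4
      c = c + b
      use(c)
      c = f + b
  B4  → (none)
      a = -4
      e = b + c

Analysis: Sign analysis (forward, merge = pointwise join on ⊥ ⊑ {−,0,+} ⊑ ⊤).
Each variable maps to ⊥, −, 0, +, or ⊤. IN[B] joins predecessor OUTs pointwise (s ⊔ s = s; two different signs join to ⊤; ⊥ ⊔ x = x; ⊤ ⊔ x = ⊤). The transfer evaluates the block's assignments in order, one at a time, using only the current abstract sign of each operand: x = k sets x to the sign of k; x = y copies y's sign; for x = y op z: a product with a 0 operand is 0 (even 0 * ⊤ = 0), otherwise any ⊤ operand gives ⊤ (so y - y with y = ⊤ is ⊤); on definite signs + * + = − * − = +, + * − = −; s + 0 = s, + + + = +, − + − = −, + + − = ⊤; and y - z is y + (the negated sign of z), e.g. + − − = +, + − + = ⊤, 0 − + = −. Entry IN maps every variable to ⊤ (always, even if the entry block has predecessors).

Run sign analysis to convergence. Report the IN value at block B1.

Answer: {a: ⊤, b: -, c: ⊤, d: ⊤, e: ⊤, f: ⊤}

Trace:
Per-block solution:
  B0:   IN=(all ⊤)   OUT={b:-; rest ⊤}
  B1:   IN={b:-; rest ⊤}   OUT={a:0, b:-; rest ⊤}
  B2:   IN={a:0, b:-; rest ⊤}   OUT={a:0, b:-, c:-; rest ⊤}
  B3:   IN={a:0, b:-, c:-; rest ⊤}   OUT={a:0, b:-; rest ⊤}
  B4:   IN={a:0, b:-; rest ⊤}   OUT={a:-, b:-; rest ⊤}

Merge at B1: IN[B1] = OUT[B0] ⊔ OUT[B2] ⊔ OUT[B3] = {a: ⊤, b: -, c: ⊤, d: ⊤, e: ⊤, f: ⊤}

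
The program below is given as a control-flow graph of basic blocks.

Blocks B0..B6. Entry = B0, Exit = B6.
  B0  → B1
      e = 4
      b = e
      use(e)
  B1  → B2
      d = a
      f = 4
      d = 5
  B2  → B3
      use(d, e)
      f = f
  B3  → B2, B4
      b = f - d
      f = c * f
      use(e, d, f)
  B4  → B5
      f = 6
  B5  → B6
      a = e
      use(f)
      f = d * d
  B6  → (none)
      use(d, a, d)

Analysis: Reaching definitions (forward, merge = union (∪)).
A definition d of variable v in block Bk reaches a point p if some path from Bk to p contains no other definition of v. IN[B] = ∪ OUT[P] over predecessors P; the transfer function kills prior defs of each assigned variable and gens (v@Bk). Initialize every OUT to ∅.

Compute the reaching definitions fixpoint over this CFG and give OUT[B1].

Fixpoint table:
  B0: | IN={} | OUT={b@B0, e@B0}
  B1: | IN={b@B0, e@B0} | OUT={b@B0, d@B1, e@B0, f@B1}
  B2: | IN={b@B0, b@B3, d@B1, e@B0, f@B1, f@B3} | OUT={b@B0, b@B3, d@B1, e@B0, f@B2}
  B3: | IN={b@B0, b@B3, d@B1, e@B0, f@B2} | OUT={b@B3, d@B1, e@B0, f@B3}
  B4: | IN={b@B3, d@B1, e@B0, f@B3} | OUT={b@B3, d@B1, e@B0, f@B4}
  B5: | IN={b@B3, d@B1, e@B0, f@B4} | OUT={a@B5, b@B3, d@B1, e@B0, f@B5}
  B6: | IN={a@B5, b@B3, d@B1, e@B0, f@B5} | OUT={a@B5, b@B3, d@B1, e@B0, f@B5}

Merge at B1: IN[B1] = OUT[B0] = {b@B0, e@B0}
Applying B1's transfer function to that IN value gives OUT[B1] (row B1 above).

Answer: {b@B0, d@B1, e@B0, f@B1}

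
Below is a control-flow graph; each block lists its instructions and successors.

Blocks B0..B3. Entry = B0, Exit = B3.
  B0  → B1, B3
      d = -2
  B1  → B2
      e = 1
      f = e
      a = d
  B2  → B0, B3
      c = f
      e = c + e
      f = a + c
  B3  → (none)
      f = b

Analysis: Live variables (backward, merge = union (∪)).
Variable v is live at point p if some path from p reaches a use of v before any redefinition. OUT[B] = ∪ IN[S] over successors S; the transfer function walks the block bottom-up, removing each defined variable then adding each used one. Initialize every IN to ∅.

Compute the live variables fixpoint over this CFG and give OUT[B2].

Fixpoint table:
  B0:   IN={b}   OUT={b, d}
  B1:   IN={b, d}   OUT={a, b, e, f}
  B2:   IN={a, b, e, f}   OUT={b}
  B3:   IN={b}   OUT={}

Merge at B2: OUT[B2] = IN[B0] ⊔ IN[B3] = {b}

Answer: {b}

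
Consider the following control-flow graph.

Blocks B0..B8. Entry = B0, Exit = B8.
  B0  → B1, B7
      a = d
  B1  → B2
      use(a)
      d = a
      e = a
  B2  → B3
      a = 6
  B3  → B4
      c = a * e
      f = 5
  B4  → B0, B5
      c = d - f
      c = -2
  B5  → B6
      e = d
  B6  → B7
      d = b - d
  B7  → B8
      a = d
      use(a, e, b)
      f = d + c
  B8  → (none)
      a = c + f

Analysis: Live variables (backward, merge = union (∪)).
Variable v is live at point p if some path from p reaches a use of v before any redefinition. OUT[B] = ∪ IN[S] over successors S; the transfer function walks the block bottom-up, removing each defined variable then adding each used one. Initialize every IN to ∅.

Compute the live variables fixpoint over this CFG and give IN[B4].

Answer: {b, d, e, f}

Trace:
Converged values:
  B0: | IN={b, c, d, e} | OUT={a, b, c, d, e}
  B1: | IN={a, b} | OUT={b, d, e}
  B2: | IN={b, d, e} | OUT={a, b, d, e}
  B3: | IN={a, b, d, e} | OUT={b, d, e, f}
  B4: | IN={b, d, e, f} | OUT={b, c, d, e}
  B5: | IN={b, c, d} | OUT={b, c, d, e}
  B6: | IN={b, c, d, e} | OUT={b, c, d, e}
  B7: | IN={b, c, d, e} | OUT={c, f}
  B8: | IN={c, f} | OUT={}

Merge at B4: OUT[B4] = IN[B0] ⊔ IN[B5] = {b, c, d, e}
Applying B4's transfer function to that OUT value gives IN[B4] (row B4 above).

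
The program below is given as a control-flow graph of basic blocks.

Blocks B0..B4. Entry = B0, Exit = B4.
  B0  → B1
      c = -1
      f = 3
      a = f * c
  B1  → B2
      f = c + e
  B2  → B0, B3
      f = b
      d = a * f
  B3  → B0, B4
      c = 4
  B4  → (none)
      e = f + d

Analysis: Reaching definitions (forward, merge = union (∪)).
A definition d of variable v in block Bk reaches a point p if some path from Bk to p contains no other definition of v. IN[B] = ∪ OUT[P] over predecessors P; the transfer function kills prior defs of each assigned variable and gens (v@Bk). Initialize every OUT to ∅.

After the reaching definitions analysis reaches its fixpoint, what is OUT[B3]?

Answer: {a@B0, c@B3, d@B2, f@B2}

Derivation:
Fixpoint table:
  B0:   IN={a@B0, c@B0, c@B3, d@B2, f@B2}   OUT={a@B0, c@B0, d@B2, f@B0}
  B1:   IN={a@B0, c@B0, d@B2, f@B0}   OUT={a@B0, c@B0, d@B2, f@B1}
  B2:   IN={a@B0, c@B0, d@B2, f@B1}   OUT={a@B0, c@B0, d@B2, f@B2}
  B3:   IN={a@B0, c@B0, d@B2, f@B2}   OUT={a@B0, c@B3, d@B2, f@B2}
  B4:   IN={a@B0, c@B3, d@B2, f@B2}   OUT={a@B0, c@B3, d@B2, e@B4, f@B2}

Merge at B3: IN[B3] = OUT[B2] = {a@B0, c@B0, d@B2, f@B2}
Applying B3's transfer function to that IN value gives OUT[B3] (row B3 above).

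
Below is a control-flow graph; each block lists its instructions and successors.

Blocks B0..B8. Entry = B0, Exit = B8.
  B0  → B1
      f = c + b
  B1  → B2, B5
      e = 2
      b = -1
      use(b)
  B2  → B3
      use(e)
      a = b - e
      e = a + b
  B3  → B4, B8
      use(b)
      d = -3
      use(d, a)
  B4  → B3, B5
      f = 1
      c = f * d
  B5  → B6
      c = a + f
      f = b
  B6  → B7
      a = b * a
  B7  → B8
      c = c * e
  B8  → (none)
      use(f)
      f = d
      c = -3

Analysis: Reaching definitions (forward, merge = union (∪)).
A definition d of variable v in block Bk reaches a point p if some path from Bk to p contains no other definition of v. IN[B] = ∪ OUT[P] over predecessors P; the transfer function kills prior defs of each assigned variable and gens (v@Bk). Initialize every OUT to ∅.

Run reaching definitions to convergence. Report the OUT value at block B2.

Fixpoint table:
  B0:  IN={}  OUT={f@B0}
  B1:  IN={f@B0}  OUT={b@B1, e@B1, f@B0}
  B2:  IN={b@B1, e@B1, f@B0}  OUT={a@B2, b@B1, e@B2, f@B0}
  B3:  IN={a@B2, b@B1, c@B4, d@B3, e@B2, f@B0, f@B4}  OUT={a@B2, b@B1, c@B4, d@B3, e@B2, f@B0, f@B4}
  B4:  IN={a@B2, b@B1, c@B4, d@B3, e@B2, f@B0, f@B4}  OUT={a@B2, b@B1, c@B4, d@B3, e@B2, f@B4}
  B5:  IN={a@B2, b@B1, c@B4, d@B3, e@B1, e@B2, f@B0, f@B4}  OUT={a@B2, b@B1, c@B5, d@B3, e@B1, e@B2, f@B5}
  B6:  IN={a@B2, b@B1, c@B5, d@B3, e@B1, e@B2, f@B5}  OUT={a@B6, b@B1, c@B5, d@B3, e@B1, e@B2, f@B5}
  B7:  IN={a@B6, b@B1, c@B5, d@B3, e@B1, e@B2, f@B5}  OUT={a@B6, b@B1, c@B7, d@B3, e@B1, e@B2, f@B5}
  B8:  IN={a@B2, a@B6, b@B1, c@B4, c@B7, d@B3, e@B1, e@B2, f@B0, f@B4, f@B5}  OUT={a@B2, a@B6, b@B1, c@B8, d@B3, e@B1, e@B2, f@B8}

Merge at B2: IN[B2] = OUT[B1] = {b@B1, e@B1, f@B0}
Applying B2's transfer function to that IN value gives OUT[B2] (row B2 above).

Answer: {a@B2, b@B1, e@B2, f@B0}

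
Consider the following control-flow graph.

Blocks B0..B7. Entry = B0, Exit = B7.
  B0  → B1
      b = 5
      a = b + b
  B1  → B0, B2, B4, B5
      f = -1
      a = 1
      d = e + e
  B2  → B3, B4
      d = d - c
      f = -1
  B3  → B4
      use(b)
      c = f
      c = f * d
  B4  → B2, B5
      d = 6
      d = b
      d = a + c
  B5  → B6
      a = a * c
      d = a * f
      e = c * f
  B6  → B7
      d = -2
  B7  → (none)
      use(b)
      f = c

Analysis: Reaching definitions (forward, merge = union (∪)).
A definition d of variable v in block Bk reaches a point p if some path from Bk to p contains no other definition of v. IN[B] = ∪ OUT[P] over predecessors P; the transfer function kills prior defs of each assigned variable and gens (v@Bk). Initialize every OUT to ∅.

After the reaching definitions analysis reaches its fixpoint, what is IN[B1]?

Answer: {a@B0, b@B0, d@B1, f@B1}

Derivation:
Per-block solution:
  B0: | IN={a@B1, b@B0, d@B1, f@B1} | OUT={a@B0, b@B0, d@B1, f@B1}
  B1: | IN={a@B0, b@B0, d@B1, f@B1} | OUT={a@B1, b@B0, d@B1, f@B1}
  B2: | IN={a@B1, b@B0, c@B3, d@B1, d@B4, f@B1, f@B2} | OUT={a@B1, b@B0, c@B3, d@B2, f@B2}
  B3: | IN={a@B1, b@B0, c@B3, d@B2, f@B2} | OUT={a@B1, b@B0, c@B3, d@B2, f@B2}
  B4: | IN={a@B1, b@B0, c@B3, d@B1, d@B2, f@B1, f@B2} | OUT={a@B1, b@B0, c@B3, d@B4, f@B1, f@B2}
  B5: | IN={a@B1, b@B0, c@B3, d@B1, d@B4, f@B1, f@B2} | OUT={a@B5, b@B0, c@B3, d@B5, e@B5, f@B1, f@B2}
  B6: | IN={a@B5, b@B0, c@B3, d@B5, e@B5, f@B1, f@B2} | OUT={a@B5, b@B0, c@B3, d@B6, e@B5, f@B1, f@B2}
  B7: | IN={a@B5, b@B0, c@B3, d@B6, e@B5, f@B1, f@B2} | OUT={a@B5, b@B0, c@B3, d@B6, e@B5, f@B7}

Merge at B1: IN[B1] = OUT[B0] = {a@B0, b@B0, d@B1, f@B1}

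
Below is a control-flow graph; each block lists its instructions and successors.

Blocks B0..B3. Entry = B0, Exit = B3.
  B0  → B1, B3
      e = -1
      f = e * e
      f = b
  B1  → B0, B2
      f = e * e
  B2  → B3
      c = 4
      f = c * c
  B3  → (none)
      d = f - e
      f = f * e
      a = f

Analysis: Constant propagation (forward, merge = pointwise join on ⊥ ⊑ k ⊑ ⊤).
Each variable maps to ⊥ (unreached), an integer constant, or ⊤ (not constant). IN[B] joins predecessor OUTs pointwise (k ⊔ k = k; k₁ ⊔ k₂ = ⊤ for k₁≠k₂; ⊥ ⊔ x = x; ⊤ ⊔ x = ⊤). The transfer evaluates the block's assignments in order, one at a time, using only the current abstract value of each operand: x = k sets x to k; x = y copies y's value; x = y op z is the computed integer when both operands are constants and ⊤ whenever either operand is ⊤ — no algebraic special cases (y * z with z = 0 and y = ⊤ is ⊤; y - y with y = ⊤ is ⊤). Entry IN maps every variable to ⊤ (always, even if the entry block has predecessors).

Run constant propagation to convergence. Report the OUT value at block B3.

Answer: {a: ⊤, b: ⊤, c: ⊤, d: ⊤, e: -1, f: ⊤}

Working:
Fixpoint table:
  B0: | IN=(all ⊤) | OUT={e:-1; rest ⊤}
  B1: | IN={e:-1; rest ⊤} | OUT={e:-1, f:1; rest ⊤}
  B2: | IN={e:-1, f:1; rest ⊤} | OUT={c:4, e:-1, f:16; rest ⊤}
  B3: | IN={e:-1; rest ⊤} | OUT={e:-1; rest ⊤}

Merge at B3: IN[B3] = OUT[B0] ⊔ OUT[B2] = {a: ⊤, b: ⊤, c: ⊤, d: ⊤, e: -1, f: ⊤}
Applying B3's transfer function to that IN value gives OUT[B3] (row B3 above).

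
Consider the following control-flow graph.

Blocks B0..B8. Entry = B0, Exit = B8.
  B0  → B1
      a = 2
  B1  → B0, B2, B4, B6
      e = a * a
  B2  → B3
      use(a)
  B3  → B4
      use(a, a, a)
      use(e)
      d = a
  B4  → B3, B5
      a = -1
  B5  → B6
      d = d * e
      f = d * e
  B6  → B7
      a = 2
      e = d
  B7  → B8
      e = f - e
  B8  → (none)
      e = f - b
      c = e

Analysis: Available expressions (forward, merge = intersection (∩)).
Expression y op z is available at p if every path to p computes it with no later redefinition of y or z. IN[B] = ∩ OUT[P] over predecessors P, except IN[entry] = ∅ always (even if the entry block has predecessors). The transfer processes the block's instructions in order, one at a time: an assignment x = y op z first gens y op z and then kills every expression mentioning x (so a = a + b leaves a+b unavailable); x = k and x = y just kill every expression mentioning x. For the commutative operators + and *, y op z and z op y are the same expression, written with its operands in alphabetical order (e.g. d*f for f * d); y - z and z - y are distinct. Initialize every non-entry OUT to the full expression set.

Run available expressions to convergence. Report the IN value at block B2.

Per-block solution:
  B0:  IN={}  OUT={}
  B1:  IN={}  OUT={a*a}
  B2:  IN={a*a}  OUT={a*a}
  B3:  IN={}  OUT={}
  B4:  IN={}  OUT={}
  B5:  IN={}  OUT={d*e}
  B6:  IN={}  OUT={}
  B7:  IN={}  OUT={}
  B8:  IN={}  OUT={f-b}

Merge at B2: IN[B2] = OUT[B1] = {a*a}

Answer: {a*a}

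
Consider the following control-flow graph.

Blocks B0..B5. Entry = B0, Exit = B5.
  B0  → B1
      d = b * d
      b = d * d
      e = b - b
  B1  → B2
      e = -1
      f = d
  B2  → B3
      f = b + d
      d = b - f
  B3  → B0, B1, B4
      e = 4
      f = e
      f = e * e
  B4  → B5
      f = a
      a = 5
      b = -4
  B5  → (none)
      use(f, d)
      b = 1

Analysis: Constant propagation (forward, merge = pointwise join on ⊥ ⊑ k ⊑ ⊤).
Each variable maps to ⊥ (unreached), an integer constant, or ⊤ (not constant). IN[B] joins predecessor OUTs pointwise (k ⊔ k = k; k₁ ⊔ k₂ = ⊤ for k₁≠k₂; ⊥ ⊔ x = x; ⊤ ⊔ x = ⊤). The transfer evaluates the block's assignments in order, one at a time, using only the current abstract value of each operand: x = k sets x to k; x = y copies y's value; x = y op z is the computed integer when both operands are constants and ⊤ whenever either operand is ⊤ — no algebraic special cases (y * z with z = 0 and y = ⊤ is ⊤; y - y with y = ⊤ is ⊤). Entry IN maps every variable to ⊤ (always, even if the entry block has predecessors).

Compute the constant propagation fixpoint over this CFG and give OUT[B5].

Per-block solution:
  B0:  IN=(all ⊤)  OUT=(all ⊤)
  B1:  IN=(all ⊤)  OUT={e:-1; rest ⊤}
  B2:  IN={e:-1; rest ⊤}  OUT={e:-1; rest ⊤}
  B3:  IN={e:-1; rest ⊤}  OUT={e:4, f:16; rest ⊤}
  B4:  IN={e:4, f:16; rest ⊤}  OUT={a:5, b:-4, e:4; rest ⊤}
  B5:  IN={a:5, b:-4, e:4; rest ⊤}  OUT={a:5, b:1, e:4; rest ⊤}

Merge at B5: IN[B5] = OUT[B4] = {a: 5, b: -4, c: ⊤, d: ⊤, e: 4, f: ⊤}
Applying B5's transfer function to that IN value gives OUT[B5] (row B5 above).

Answer: {a: 5, b: 1, c: ⊤, d: ⊤, e: 4, f: ⊤}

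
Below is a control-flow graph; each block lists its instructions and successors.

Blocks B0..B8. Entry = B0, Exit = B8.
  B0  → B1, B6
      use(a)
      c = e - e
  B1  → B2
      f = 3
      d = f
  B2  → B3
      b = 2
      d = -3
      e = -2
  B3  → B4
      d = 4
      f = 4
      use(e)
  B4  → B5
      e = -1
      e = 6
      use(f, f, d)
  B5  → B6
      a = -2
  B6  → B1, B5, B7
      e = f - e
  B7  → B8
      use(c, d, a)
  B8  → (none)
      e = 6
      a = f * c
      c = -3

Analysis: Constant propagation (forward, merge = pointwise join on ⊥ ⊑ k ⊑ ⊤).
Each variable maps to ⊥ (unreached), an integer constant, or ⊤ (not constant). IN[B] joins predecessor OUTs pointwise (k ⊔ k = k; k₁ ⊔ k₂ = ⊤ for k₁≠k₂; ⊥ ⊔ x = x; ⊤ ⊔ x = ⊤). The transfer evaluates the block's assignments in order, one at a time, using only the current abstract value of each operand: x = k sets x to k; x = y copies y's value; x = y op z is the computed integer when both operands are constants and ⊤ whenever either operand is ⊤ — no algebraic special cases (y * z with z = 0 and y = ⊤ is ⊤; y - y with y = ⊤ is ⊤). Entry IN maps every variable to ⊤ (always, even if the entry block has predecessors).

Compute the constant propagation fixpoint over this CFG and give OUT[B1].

Per-block solution:
  B0: | IN=(all ⊤) | OUT=(all ⊤)
  B1: | IN=(all ⊤) | OUT={d:3, f:3; rest ⊤}
  B2: | IN={d:3, f:3; rest ⊤} | OUT={b:2, d:-3, e:-2, f:3; rest ⊤}
  B3: | IN={b:2, d:-3, e:-2, f:3; rest ⊤} | OUT={b:2, d:4, e:-2, f:4; rest ⊤}
  B4: | IN={b:2, d:4, e:-2, f:4; rest ⊤} | OUT={b:2, d:4, e:6, f:4; rest ⊤}
  B5: | IN=(all ⊤) | OUT={a:-2; rest ⊤}
  B6: | IN=(all ⊤) | OUT=(all ⊤)
  B7: | IN=(all ⊤) | OUT=(all ⊤)
  B8: | IN=(all ⊤) | OUT={c:-3, e:6; rest ⊤}

Merge at B1: IN[B1] = OUT[B0] ⊔ OUT[B6] = {a: ⊤, b: ⊤, c: ⊤, d: ⊤, e: ⊤, f: ⊤}
Applying B1's transfer function to that IN value gives OUT[B1] (row B1 above).

Answer: {a: ⊤, b: ⊤, c: ⊤, d: 3, e: ⊤, f: 3}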